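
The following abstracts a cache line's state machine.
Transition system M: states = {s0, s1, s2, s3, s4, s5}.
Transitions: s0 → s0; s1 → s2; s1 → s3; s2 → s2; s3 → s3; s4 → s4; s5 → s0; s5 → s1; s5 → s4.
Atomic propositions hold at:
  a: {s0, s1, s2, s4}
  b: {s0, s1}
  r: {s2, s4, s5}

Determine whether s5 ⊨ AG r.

No

AG r: greatest fixpoint, start Z0 = {s2, s4, s5}, keep only states in Sat with every successor in Z. Z1 = {s2, s4}; fixed.
Sat(AG r) = {s2, s4}
s5 ∉ Sat(AG r) = {s2, s4}, so the formula does not hold at s5.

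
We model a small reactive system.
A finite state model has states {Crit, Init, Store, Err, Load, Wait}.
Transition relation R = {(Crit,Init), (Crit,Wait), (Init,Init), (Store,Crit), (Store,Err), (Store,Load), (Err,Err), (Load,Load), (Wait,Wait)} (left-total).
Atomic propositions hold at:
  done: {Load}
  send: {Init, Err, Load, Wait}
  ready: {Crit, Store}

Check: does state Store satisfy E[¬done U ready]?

Sat(¬done) = {Crit, Init, Store, Err, Wait}
E[¬done U ready]: least fixpoint, start Z0 = Sat(ready) = {Crit, Store}, add states in Sat(¬done) with some successor in Z. Already a fixed point.
Sat(E[¬done U ready]) = {Crit, Store}
Store ∈ Sat(E[¬done U ready]) = {Crit, Store}, so the formula holds at Store.

Yes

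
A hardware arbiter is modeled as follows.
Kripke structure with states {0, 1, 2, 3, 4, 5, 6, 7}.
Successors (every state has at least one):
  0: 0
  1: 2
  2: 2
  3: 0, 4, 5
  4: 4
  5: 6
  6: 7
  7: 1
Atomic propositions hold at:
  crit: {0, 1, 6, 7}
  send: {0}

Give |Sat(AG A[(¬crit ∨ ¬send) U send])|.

Sat(¬crit) = {2, 3, 4, 5}
Sat(¬send) = {1, 2, 3, 4, 5, 6, 7}
Sat(¬crit ∨ ¬send) = {1, 2, 3, 4, 5, 6, 7}
A[(¬crit ∨ ¬send) U send]: least fixpoint, start Z0 = Sat(send) = {0}, add states in Sat(¬crit ∨ ¬send) with every successor in Z. Already a fixed point.
Sat(A[(¬crit ∨ ¬send) U send]) = {0}
AG A[(¬crit ∨ ¬send) U send]: greatest fixpoint, start Z0 = {0}, keep only states in Sat with every successor in Z. Already a fixed point.
Sat(AG A[(¬crit ∨ ¬send) U send]) = {0}
|Sat(AG A[(¬crit ∨ ¬send) U send])| = |{0}| = 1.

1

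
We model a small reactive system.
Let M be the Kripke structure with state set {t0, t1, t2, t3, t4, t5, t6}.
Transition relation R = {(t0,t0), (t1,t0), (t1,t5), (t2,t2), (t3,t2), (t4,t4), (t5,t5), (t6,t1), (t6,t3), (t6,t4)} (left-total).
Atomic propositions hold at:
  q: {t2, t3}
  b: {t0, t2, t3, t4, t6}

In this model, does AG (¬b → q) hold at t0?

Sat(¬b) = {t1, t5}
Sat(¬b → q) = {t0, t2, t3, t4, t6}
AG (¬b → q): greatest fixpoint, start Z0 = {t0, t2, t3, t4, t6}, keep only states in Sat with every successor in Z. Z1 = {t0, t2, t3, t4}; fixed.
Sat(AG (¬b → q)) = {t0, t2, t3, t4}
t0 ∈ Sat(AG (¬b → q)) = {t0, t2, t3, t4}, so the formula holds at t0.

Yes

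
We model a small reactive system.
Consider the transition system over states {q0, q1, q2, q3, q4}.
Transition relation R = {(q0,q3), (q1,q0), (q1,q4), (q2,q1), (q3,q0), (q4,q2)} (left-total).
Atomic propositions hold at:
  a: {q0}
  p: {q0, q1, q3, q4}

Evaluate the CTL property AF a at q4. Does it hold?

No

AF a: least fixpoint, start Z0 = {q0}, add states with every successor in Z. Z1 = {q0, q3}; fixed.
Sat(AF a) = {q0, q3}
q4 ∉ Sat(AF a) = {q0, q3}, so the formula does not hold at q4.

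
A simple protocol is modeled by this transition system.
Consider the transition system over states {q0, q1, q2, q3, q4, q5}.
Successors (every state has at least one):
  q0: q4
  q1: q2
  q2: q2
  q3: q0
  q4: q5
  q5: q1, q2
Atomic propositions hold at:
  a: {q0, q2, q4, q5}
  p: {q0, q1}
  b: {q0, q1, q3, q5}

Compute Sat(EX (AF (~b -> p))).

{q0, q3, q4, q5}

Sat(~b) = {q2, q4}
Sat(~b -> p) = {q0, q1, q3, q5}
AF (~b -> p): least fixpoint, start Z0 = {q0, q1, q3, q5}, add states with every successor in Z. Z1 = {q0, q1, q3, q4, q5}; fixed.
Sat(AF (~b -> p)) = {q0, q1, q3, q4, q5}
Sat(EX (AF (~b -> p))) = {s : some successor in {q0, q1, q3, q4, q5}} = {q0, q3, q4, q5}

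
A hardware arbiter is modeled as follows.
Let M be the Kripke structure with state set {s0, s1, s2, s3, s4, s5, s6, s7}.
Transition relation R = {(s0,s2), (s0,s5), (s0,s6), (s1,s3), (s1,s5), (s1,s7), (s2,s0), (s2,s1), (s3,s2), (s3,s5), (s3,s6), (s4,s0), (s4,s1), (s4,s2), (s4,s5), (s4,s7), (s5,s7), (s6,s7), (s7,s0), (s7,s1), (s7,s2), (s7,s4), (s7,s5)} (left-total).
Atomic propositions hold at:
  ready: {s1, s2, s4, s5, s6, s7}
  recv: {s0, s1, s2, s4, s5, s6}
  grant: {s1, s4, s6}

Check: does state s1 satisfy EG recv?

EG recv: greatest fixpoint, start Z0 = {s0, s1, s2, s4, s5, s6}, keep only states in Sat with some successor in Z. Z1 = {s0, s1, s2, s4}; Z2 = {s0, s2, s4}; fixed.
Sat(EG recv) = {s0, s2, s4}
s1 ∉ Sat(EG recv) = {s0, s2, s4}, so the formula does not hold at s1.

No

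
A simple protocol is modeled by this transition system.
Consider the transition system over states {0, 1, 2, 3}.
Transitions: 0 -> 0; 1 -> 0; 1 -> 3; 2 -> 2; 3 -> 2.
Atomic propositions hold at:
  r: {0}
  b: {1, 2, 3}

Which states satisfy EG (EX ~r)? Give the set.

Sat(~r) = {1, 2, 3}
Sat(EX ~r) = {s : some successor in {1, 2, 3}} = {1, 2, 3}
EG (EX ~r): greatest fixpoint, start Z0 = {1, 2, 3}, keep only states in Sat with some successor in Z. Already a fixed point.
Sat(EG (EX ~r)) = {1, 2, 3}

{1, 2, 3}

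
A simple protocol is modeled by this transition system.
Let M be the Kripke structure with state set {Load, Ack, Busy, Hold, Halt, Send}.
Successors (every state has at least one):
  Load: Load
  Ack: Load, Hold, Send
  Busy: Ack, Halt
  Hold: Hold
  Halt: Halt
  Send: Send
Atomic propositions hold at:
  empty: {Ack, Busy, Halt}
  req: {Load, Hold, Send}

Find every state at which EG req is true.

{Load, Hold, Send}

EG req: greatest fixpoint, start Z0 = {Load, Hold, Send}, keep only states in Sat with some successor in Z. Already a fixed point.
Sat(EG req) = {Load, Hold, Send}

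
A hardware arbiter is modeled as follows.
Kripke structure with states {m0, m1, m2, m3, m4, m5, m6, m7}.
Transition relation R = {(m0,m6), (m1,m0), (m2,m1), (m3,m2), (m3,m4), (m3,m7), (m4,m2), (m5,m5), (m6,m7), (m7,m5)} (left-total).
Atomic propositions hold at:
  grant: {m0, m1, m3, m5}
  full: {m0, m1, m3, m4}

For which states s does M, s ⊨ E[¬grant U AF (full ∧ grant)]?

Sat(¬grant) = {m2, m4, m6, m7}
Sat(full ∧ grant) = {m0, m1, m3}
AF (full ∧ grant): least fixpoint, start Z0 = {m0, m1, m3}, add states with every successor in Z. Z1 = {m0, m1, m2, m3}; Z2 = {m0, m1, m2, m3, m4}; fixed.
Sat(AF (full ∧ grant)) = {m0, m1, m2, m3, m4}
E[¬grant U AF (full ∧ grant)]: least fixpoint, start Z0 = Sat(AF (full ∧ grant)) = {m0, m1, m2, m3, m4}, add states in Sat(¬grant) with some successor in Z. Already a fixed point.
Sat(E[¬grant U AF (full ∧ grant)]) = {m0, m1, m2, m3, m4}

{m0, m1, m2, m3, m4}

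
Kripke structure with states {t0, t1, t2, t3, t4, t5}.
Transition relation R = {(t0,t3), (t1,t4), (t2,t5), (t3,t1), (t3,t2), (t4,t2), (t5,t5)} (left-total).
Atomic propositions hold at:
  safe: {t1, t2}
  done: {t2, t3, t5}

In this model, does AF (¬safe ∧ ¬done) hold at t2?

Sat(¬safe) = {t0, t3, t4, t5}
Sat(¬done) = {t0, t1, t4}
Sat(¬safe ∧ ¬done) = {t0, t4}
AF (¬safe ∧ ¬done): least fixpoint, start Z0 = {t0, t4}, add states with every successor in Z. Z1 = {t0, t1, t4}; fixed.
Sat(AF (¬safe ∧ ¬done)) = {t0, t1, t4}
t2 ∉ Sat(AF (¬safe ∧ ¬done)) = {t0, t1, t4}, so the formula does not hold at t2.

No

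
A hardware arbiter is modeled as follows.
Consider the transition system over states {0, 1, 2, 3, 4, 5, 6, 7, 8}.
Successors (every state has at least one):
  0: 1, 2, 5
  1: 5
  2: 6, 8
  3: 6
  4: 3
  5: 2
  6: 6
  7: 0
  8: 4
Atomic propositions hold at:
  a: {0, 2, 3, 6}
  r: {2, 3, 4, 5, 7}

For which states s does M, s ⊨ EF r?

{0, 1, 2, 3, 4, 5, 7, 8}

EF r: least fixpoint, start Z0 = {2, 3, 4, 5, 7}, add states with some successor in Z. Z1 = {0, 1, 2, 3, 4, 5, 7, 8}; fixed.
Sat(EF r) = {0, 1, 2, 3, 4, 5, 7, 8}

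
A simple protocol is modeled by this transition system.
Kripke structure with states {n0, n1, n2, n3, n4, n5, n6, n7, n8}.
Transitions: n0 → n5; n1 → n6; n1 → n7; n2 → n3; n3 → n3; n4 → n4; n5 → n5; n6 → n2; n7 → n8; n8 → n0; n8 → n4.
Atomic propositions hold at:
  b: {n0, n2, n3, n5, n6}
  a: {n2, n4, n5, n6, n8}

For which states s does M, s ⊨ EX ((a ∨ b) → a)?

{n0, n1, n4, n5, n6, n7, n8}

Sat(a ∨ b) = {n0, n2, n3, n4, n5, n6, n8}
Sat((a ∨ b) → a) = {n1, n2, n4, n5, n6, n7, n8}
Sat(EX ((a ∨ b) → a)) = {s : some successor in {n1, n2, n4, n5, n6, n7, n8}} = {n0, n1, n4, n5, n6, n7, n8}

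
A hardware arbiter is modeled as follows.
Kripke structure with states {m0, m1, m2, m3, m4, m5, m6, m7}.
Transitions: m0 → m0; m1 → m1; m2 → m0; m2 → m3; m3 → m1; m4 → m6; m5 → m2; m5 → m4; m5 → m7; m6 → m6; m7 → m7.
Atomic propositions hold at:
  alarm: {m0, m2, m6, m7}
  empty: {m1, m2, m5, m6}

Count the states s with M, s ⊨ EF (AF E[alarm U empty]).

E[alarm U empty]: least fixpoint, start Z0 = Sat(empty) = {m1, m2, m5, m6}, add states in Sat(alarm) with some successor in Z. Already a fixed point.
Sat(E[alarm U empty]) = {m1, m2, m5, m6}
AF E[alarm U empty]: least fixpoint, start Z0 = {m1, m2, m5, m6}, add states with every successor in Z. Z1 = {m1, m2, m3, m4, m5, m6}; fixed.
Sat(AF E[alarm U empty]) = {m1, m2, m3, m4, m5, m6}
EF (AF E[alarm U empty]): least fixpoint, start Z0 = {m1, m2, m3, m4, m5, m6}, add states with some successor in Z. Already a fixed point.
Sat(EF (AF E[alarm U empty])) = {m1, m2, m3, m4, m5, m6}
|Sat(EF (AF E[alarm U empty]))| = |{m1, m2, m3, m4, m5, m6}| = 6.

6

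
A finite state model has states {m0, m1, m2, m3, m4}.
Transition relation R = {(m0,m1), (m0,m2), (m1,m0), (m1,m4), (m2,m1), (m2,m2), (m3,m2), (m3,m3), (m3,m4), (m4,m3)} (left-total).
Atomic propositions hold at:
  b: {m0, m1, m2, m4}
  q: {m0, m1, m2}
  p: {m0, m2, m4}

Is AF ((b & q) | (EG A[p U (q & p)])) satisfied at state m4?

Sat(b & q) = {m0, m1, m2}
Sat(q & p) = {m0, m2}
A[p U (q & p)]: least fixpoint, start Z0 = Sat((q & p)) = {m0, m2}, add states in Sat(p) with every successor in Z. Already a fixed point.
Sat(A[p U (q & p)]) = {m0, m2}
EG A[p U (q & p)]: greatest fixpoint, start Z0 = {m0, m2}, keep only states in Sat with some successor in Z. Already a fixed point.
Sat(EG A[p U (q & p)]) = {m0, m2}
Sat((b & q) | (EG A[p U (q & p)])) = {m0, m1, m2}
AF ((b & q) | (EG A[p U (q & p)])): least fixpoint, start Z0 = {m0, m1, m2}, add states with every successor in Z. Already a fixed point.
Sat(AF ((b & q) | (EG A[p U (q & p)]))) = {m0, m1, m2}
m4 ∉ Sat(AF ((b & q) | (EG A[p U (q & p)]))) = {m0, m1, m2}, so the formula does not hold at m4.

No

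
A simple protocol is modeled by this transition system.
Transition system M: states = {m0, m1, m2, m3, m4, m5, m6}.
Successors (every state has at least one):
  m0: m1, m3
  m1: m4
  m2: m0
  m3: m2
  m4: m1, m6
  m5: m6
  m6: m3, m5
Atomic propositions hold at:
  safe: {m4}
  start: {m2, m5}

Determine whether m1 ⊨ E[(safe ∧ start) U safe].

Sat(safe ∧ start) = ∅
E[(safe ∧ start) U safe]: least fixpoint, start Z0 = Sat(safe) = {m4}, add states in Sat(safe ∧ start) with some successor in Z. Already a fixed point.
Sat(E[(safe ∧ start) U safe]) = {m4}
m1 ∉ Sat(E[(safe ∧ start) U safe]) = {m4}, so the formula does not hold at m1.

No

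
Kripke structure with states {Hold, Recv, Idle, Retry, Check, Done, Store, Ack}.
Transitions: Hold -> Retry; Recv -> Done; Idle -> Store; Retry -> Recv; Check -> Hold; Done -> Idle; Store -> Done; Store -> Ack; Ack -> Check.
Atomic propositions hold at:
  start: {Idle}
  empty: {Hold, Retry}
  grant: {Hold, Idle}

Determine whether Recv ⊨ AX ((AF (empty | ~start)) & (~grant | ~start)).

Sat(~start) = {Hold, Recv, Retry, Check, Done, Store, Ack}
Sat(empty | ~start) = {Hold, Recv, Retry, Check, Done, Store, Ack}
AF (empty | ~start): least fixpoint, start Z0 = {Hold, Recv, Retry, Check, Done, Store, Ack}, add states with every successor in Z. Z1 = {Hold, Recv, Idle, Retry, Check, Done, Store, Ack}; fixed.
Sat(AF (empty | ~start)) = {Hold, Recv, Idle, Retry, Check, Done, Store, Ack}
Sat(~grant) = {Recv, Retry, Check, Done, Store, Ack}
Sat(~grant | ~start) = {Hold, Recv, Retry, Check, Done, Store, Ack}
Sat((AF (empty | ~start)) & (~grant | ~start)) = {Hold, Recv, Retry, Check, Done, Store, Ack}
Sat(AX ((AF (empty | ~start)) & (~grant | ~start))) = {s : every successor in {Hold, Recv, Retry, Check, Done, Store, Ack}} = {Hold, Recv, Idle, Retry, Check, Store, Ack}
Recv ∈ Sat(AX ((AF (empty | ~start)) & (~grant | ~start))) = {Hold, Recv, Idle, Retry, Check, Store, Ack}, so the formula holds at Recv.

Yes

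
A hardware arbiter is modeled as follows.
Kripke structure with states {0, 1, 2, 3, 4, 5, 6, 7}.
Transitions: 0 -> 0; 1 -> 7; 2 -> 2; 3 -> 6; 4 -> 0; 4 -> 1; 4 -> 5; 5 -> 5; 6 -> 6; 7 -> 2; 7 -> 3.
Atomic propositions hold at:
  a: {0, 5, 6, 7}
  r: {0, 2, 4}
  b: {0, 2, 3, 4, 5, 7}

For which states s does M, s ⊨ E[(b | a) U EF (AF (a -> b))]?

Sat(b | a) = {0, 2, 3, 4, 5, 6, 7}
Sat(a -> b) = {0, 1, 2, 3, 4, 5, 7}
AF (a -> b): least fixpoint, start Z0 = {0, 1, 2, 3, 4, 5, 7}, add states with every successor in Z. Already a fixed point.
Sat(AF (a -> b)) = {0, 1, 2, 3, 4, 5, 7}
EF (AF (a -> b)): least fixpoint, start Z0 = {0, 1, 2, 3, 4, 5, 7}, add states with some successor in Z. Already a fixed point.
Sat(EF (AF (a -> b))) = {0, 1, 2, 3, 4, 5, 7}
E[(b | a) U EF (AF (a -> b))]: least fixpoint, start Z0 = Sat(EF (AF (a -> b))) = {0, 1, 2, 3, 4, 5, 7}, add states in Sat(b | a) with some successor in Z. Already a fixed point.
Sat(E[(b | a) U EF (AF (a -> b))]) = {0, 1, 2, 3, 4, 5, 7}

{0, 1, 2, 3, 4, 5, 7}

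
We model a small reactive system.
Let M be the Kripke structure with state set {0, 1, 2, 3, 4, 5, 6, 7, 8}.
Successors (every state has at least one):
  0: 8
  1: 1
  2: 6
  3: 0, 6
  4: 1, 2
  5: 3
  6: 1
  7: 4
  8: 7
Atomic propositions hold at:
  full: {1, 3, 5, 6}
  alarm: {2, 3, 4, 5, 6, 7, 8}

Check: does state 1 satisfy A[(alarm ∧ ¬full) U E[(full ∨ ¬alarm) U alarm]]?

Sat(¬full) = {0, 2, 4, 7, 8}
Sat(alarm ∧ ¬full) = {2, 4, 7, 8}
Sat(¬alarm) = {0, 1}
Sat(full ∨ ¬alarm) = {0, 1, 3, 5, 6}
E[(full ∨ ¬alarm) U alarm]: least fixpoint, start Z0 = Sat(alarm) = {2, 3, 4, 5, 6, 7, 8}, add states in Sat(full ∨ ¬alarm) with some successor in Z. Z1 = {0, 2, 3, 4, 5, 6, 7, 8}; fixed.
Sat(E[(full ∨ ¬alarm) U alarm]) = {0, 2, 3, 4, 5, 6, 7, 8}
A[(alarm ∧ ¬full) U E[(full ∨ ¬alarm) U alarm]]: least fixpoint, start Z0 = Sat(E[(full ∨ ¬alarm) U alarm]) = {0, 2, 3, 4, 5, 6, 7, 8}, add states in Sat(alarm ∧ ¬full) with every successor in Z. Already a fixed point.
Sat(A[(alarm ∧ ¬full) U E[(full ∨ ¬alarm) U alarm]]) = {0, 2, 3, 4, 5, 6, 7, 8}
1 ∉ Sat(A[(alarm ∧ ¬full) U E[(full ∨ ¬alarm) U alarm]]) = {0, 2, 3, 4, 5, 6, 7, 8}, so the formula does not hold at 1.

No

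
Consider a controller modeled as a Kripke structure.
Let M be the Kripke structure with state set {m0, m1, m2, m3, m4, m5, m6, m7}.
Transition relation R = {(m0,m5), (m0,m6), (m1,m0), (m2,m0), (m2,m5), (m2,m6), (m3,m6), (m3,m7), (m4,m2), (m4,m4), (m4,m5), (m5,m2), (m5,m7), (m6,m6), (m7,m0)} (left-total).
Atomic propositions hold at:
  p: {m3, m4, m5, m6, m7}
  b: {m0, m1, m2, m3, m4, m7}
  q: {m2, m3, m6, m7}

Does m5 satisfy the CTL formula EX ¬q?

No

Sat(¬q) = {m0, m1, m4, m5}
Sat(EX ¬q) = {s : some successor in {m0, m1, m4, m5}} = {m0, m1, m2, m4, m7}
m5 ∉ Sat(EX ¬q) = {m0, m1, m2, m4, m7}, so the formula does not hold at m5.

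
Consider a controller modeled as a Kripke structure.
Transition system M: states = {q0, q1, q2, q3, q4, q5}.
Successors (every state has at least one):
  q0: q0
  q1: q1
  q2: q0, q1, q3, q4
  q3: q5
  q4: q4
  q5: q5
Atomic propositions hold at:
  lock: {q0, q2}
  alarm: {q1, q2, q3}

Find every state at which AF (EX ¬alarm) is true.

Sat(¬alarm) = {q0, q4, q5}
Sat(EX ¬alarm) = {s : some successor in {q0, q4, q5}} = {q0, q2, q3, q4, q5}
AF (EX ¬alarm): least fixpoint, start Z0 = {q0, q2, q3, q4, q5}, add states with every successor in Z. Already a fixed point.
Sat(AF (EX ¬alarm)) = {q0, q2, q3, q4, q5}

{q0, q2, q3, q4, q5}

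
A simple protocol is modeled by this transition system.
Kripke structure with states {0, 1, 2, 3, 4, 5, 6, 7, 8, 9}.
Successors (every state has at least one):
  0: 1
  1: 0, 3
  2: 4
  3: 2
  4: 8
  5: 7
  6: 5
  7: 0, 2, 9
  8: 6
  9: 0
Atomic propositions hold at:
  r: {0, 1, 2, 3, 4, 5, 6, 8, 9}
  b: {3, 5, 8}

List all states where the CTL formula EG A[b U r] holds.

A[b U r]: least fixpoint, start Z0 = Sat(r) = {0, 1, 2, 3, 4, 5, 6, 8, 9}, add states in Sat(b) with every successor in Z. Already a fixed point.
Sat(A[b U r]) = {0, 1, 2, 3, 4, 5, 6, 8, 9}
EG A[b U r]: greatest fixpoint, start Z0 = {0, 1, 2, 3, 4, 5, 6, 8, 9}, keep only states in Sat with some successor in Z. Z1 = {0, 1, 2, 3, 4, 6, 8, 9}; Z2 = {0, 1, 2, 3, 4, 8, 9}; Z3 = {0, 1, 2, 3, 4, 9}; Z4 = {0, 1, 2, 3, 9}; Z5 = {0, 1, 3, 9}; Z6 = {0, 1, 9}; fixed.
Sat(EG A[b U r]) = {0, 1, 9}

{0, 1, 9}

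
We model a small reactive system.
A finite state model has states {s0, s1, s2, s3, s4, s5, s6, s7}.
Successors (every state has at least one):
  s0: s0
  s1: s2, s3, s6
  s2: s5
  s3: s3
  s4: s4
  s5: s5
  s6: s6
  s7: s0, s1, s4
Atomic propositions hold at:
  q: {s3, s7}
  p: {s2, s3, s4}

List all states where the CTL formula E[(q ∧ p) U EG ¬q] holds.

Sat(q ∧ p) = {s3}
Sat(¬q) = {s0, s1, s2, s4, s5, s6}
EG ¬q: greatest fixpoint, start Z0 = {s0, s1, s2, s4, s5, s6}, keep only states in Sat with some successor in Z. Already a fixed point.
Sat(EG ¬q) = {s0, s1, s2, s4, s5, s6}
E[(q ∧ p) U EG ¬q]: least fixpoint, start Z0 = Sat(EG ¬q) = {s0, s1, s2, s4, s5, s6}, add states in Sat(q ∧ p) with some successor in Z. Already a fixed point.
Sat(E[(q ∧ p) U EG ¬q]) = {s0, s1, s2, s4, s5, s6}

{s0, s1, s2, s4, s5, s6}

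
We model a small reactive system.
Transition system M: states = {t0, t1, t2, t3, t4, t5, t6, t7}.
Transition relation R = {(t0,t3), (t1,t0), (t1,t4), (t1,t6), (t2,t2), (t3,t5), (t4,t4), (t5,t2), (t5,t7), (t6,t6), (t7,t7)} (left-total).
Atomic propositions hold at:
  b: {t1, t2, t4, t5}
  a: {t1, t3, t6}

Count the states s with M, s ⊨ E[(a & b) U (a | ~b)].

Sat(a & b) = {t1}
Sat(~b) = {t0, t3, t6, t7}
Sat(a | ~b) = {t0, t1, t3, t6, t7}
E[(a & b) U (a | ~b)]: least fixpoint, start Z0 = Sat((a | ~b)) = {t0, t1, t3, t6, t7}, add states in Sat(a & b) with some successor in Z. Already a fixed point.
Sat(E[(a & b) U (a | ~b)]) = {t0, t1, t3, t6, t7}
|Sat(E[(a & b) U (a | ~b)])| = |{t0, t1, t3, t6, t7}| = 5.

5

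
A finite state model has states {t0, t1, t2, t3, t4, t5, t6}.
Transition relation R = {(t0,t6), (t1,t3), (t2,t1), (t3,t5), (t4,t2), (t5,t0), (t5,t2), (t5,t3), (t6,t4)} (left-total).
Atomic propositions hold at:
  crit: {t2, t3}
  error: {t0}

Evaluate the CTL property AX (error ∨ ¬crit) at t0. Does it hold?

Yes

Sat(¬crit) = {t0, t1, t4, t5, t6}
Sat(error ∨ ¬crit) = {t0, t1, t4, t5, t6}
Sat(AX (error ∨ ¬crit)) = {s : every successor in {t0, t1, t4, t5, t6}} = {t0, t2, t3, t6}
t0 ∈ Sat(AX (error ∨ ¬crit)) = {t0, t2, t3, t6}, so the formula holds at t0.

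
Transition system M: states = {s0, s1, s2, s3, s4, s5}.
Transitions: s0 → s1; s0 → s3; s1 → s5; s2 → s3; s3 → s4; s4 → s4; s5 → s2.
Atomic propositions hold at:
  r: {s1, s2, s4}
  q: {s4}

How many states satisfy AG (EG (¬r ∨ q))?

Sat(¬r) = {s0, s3, s5}
Sat(¬r ∨ q) = {s0, s3, s4, s5}
EG (¬r ∨ q): greatest fixpoint, start Z0 = {s0, s3, s4, s5}, keep only states in Sat with some successor in Z. Z1 = {s0, s3, s4}; fixed.
Sat(EG (¬r ∨ q)) = {s0, s3, s4}
AG (EG (¬r ∨ q)): greatest fixpoint, start Z0 = {s0, s3, s4}, keep only states in Sat with every successor in Z. Z1 = {s3, s4}; fixed.
Sat(AG (EG (¬r ∨ q))) = {s3, s4}
|Sat(AG (EG (¬r ∨ q)))| = |{s3, s4}| = 2.

2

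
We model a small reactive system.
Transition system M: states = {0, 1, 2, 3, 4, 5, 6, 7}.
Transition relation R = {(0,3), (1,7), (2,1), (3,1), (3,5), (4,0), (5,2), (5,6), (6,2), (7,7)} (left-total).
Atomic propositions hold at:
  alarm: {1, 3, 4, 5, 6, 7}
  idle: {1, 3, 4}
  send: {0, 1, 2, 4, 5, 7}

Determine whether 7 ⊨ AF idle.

No

AF idle: least fixpoint, start Z0 = {1, 3, 4}, add states with every successor in Z. Z1 = {0, 1, 2, 3, 4}; Z2 = {0, 1, 2, 3, 4, 6}; Z3 = {0, 1, 2, 3, 4, 5, 6}; fixed.
Sat(AF idle) = {0, 1, 2, 3, 4, 5, 6}
7 ∉ Sat(AF idle) = {0, 1, 2, 3, 4, 5, 6}, so the formula does not hold at 7.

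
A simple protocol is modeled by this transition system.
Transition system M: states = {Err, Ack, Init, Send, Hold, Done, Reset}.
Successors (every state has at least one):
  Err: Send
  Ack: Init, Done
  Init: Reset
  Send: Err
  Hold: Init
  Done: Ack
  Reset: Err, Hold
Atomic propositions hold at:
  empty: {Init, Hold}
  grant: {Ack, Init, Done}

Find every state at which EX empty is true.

{Ack, Hold, Reset}

Sat(EX empty) = {s : some successor in {Init, Hold}} = {Ack, Hold, Reset}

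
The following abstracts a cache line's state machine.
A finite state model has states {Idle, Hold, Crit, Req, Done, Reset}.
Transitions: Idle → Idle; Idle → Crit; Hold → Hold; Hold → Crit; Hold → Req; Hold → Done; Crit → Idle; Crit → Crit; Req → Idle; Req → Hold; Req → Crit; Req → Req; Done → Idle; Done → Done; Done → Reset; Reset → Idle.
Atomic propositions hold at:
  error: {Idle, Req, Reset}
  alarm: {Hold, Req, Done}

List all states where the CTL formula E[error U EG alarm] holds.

{Hold, Req, Done}

EG alarm: greatest fixpoint, start Z0 = {Hold, Req, Done}, keep only states in Sat with some successor in Z. Already a fixed point.
Sat(EG alarm) = {Hold, Req, Done}
E[error U EG alarm]: least fixpoint, start Z0 = Sat(EG alarm) = {Hold, Req, Done}, add states in Sat(error) with some successor in Z. Already a fixed point.
Sat(E[error U EG alarm]) = {Hold, Req, Done}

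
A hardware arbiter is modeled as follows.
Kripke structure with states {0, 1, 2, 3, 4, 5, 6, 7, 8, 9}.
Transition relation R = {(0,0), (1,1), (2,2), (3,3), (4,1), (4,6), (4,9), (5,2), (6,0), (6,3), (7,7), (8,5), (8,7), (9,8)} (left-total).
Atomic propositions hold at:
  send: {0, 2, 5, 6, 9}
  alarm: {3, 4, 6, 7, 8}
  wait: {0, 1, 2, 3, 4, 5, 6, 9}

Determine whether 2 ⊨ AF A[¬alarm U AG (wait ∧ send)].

Yes

Sat(¬alarm) = {0, 1, 2, 5, 9}
Sat(wait ∧ send) = {0, 2, 5, 6, 9}
AG (wait ∧ send): greatest fixpoint, start Z0 = {0, 2, 5, 6, 9}, keep only states in Sat with every successor in Z. Z1 = {0, 2, 5}; fixed.
Sat(AG (wait ∧ send)) = {0, 2, 5}
A[¬alarm U AG (wait ∧ send)]: least fixpoint, start Z0 = Sat(AG (wait ∧ send)) = {0, 2, 5}, add states in Sat(¬alarm) with every successor in Z. Already a fixed point.
Sat(A[¬alarm U AG (wait ∧ send)]) = {0, 2, 5}
AF A[¬alarm U AG (wait ∧ send)]: least fixpoint, start Z0 = {0, 2, 5}, add states with every successor in Z. Already a fixed point.
Sat(AF A[¬alarm U AG (wait ∧ send)]) = {0, 2, 5}
2 ∈ Sat(AF A[¬alarm U AG (wait ∧ send)]) = {0, 2, 5}, so the formula holds at 2.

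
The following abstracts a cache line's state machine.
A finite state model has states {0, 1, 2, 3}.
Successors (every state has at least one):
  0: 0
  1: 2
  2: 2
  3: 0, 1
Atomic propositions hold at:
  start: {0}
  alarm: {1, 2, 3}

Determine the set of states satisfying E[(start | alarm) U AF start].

{0, 3}

Sat(start | alarm) = {0, 1, 2, 3}
AF start: least fixpoint, start Z0 = {0}, add states with every successor in Z. Already a fixed point.
Sat(AF start) = {0}
E[(start | alarm) U AF start]: least fixpoint, start Z0 = Sat(AF start) = {0}, add states in Sat(start | alarm) with some successor in Z. Z1 = {0, 3}; fixed.
Sat(E[(start | alarm) U AF start]) = {0, 3}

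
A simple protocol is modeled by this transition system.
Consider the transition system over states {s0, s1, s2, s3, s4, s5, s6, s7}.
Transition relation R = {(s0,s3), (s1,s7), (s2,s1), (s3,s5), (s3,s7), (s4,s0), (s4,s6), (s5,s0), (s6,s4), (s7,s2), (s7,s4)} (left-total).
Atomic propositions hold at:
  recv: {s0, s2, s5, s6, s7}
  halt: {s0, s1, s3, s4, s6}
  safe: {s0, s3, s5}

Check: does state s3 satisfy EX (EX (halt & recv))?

Sat(halt & recv) = {s0, s6}
Sat(EX (halt & recv)) = {s : some successor in {s0, s6}} = {s4, s5}
Sat(EX (EX (halt & recv))) = {s : some successor in {s4, s5}} = {s3, s6, s7}
s3 ∈ Sat(EX (EX (halt & recv))) = {s3, s6, s7}, so the formula holds at s3.

Yes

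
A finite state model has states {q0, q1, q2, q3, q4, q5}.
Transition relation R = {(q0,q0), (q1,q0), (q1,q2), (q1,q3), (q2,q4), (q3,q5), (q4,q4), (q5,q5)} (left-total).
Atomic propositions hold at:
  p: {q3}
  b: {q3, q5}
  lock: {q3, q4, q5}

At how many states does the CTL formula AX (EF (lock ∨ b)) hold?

Sat(lock ∨ b) = {q3, q4, q5}
EF (lock ∨ b): least fixpoint, start Z0 = {q3, q4, q5}, add states with some successor in Z. Z1 = {q1, q2, q3, q4, q5}; fixed.
Sat(EF (lock ∨ b)) = {q1, q2, q3, q4, q5}
Sat(AX (EF (lock ∨ b))) = {s : every successor in {q1, q2, q3, q4, q5}} = {q2, q3, q4, q5}
|Sat(AX (EF (lock ∨ b)))| = |{q2, q3, q4, q5}| = 4.

4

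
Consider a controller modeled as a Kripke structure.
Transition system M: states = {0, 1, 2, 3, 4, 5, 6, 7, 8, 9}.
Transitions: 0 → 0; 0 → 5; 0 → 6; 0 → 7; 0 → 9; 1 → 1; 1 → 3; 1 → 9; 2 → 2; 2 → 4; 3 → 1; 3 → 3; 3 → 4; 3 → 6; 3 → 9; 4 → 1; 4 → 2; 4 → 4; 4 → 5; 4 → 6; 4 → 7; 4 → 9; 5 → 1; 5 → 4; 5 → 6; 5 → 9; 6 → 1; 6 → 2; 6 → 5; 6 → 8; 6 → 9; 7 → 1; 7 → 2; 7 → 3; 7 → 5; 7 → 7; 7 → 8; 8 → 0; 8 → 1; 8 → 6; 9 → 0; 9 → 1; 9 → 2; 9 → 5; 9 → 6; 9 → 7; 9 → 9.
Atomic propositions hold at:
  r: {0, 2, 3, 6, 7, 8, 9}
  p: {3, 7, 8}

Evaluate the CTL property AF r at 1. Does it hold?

No

AF r: least fixpoint, start Z0 = {0, 2, 3, 6, 7, 8, 9}, add states with every successor in Z. Already a fixed point.
Sat(AF r) = {0, 2, 3, 6, 7, 8, 9}
1 ∉ Sat(AF r) = {0, 2, 3, 6, 7, 8, 9}, so the formula does not hold at 1.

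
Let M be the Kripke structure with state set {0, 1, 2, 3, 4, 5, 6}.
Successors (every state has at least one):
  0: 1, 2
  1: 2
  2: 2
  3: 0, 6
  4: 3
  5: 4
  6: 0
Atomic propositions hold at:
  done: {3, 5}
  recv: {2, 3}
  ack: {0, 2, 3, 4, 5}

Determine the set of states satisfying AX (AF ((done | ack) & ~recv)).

{3, 4, 5, 6}

Sat(done | ack) = {0, 2, 3, 4, 5}
Sat(~recv) = {0, 1, 4, 5, 6}
Sat((done | ack) & ~recv) = {0, 4, 5}
AF ((done | ack) & ~recv): least fixpoint, start Z0 = {0, 4, 5}, add states with every successor in Z. Z1 = {0, 4, 5, 6}; Z2 = {0, 3, 4, 5, 6}; fixed.
Sat(AF ((done | ack) & ~recv)) = {0, 3, 4, 5, 6}
Sat(AX (AF ((done | ack) & ~recv))) = {s : every successor in {0, 3, 4, 5, 6}} = {3, 4, 5, 6}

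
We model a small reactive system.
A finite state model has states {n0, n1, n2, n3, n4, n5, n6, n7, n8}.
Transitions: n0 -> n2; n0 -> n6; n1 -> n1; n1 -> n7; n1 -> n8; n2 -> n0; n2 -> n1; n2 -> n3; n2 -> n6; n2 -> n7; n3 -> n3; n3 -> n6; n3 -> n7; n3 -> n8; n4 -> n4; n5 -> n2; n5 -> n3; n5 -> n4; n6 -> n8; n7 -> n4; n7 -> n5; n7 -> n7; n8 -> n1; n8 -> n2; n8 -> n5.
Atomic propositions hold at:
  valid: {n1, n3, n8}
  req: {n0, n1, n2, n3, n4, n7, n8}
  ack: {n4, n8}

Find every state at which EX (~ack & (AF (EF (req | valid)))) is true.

Sat(~ack) = {n0, n1, n2, n3, n5, n6, n7}
Sat(req | valid) = {n0, n1, n2, n3, n4, n7, n8}
EF (req | valid): least fixpoint, start Z0 = {n0, n1, n2, n3, n4, n7, n8}, add states with some successor in Z. Z1 = {n0, n1, n2, n3, n4, n5, n6, n7, n8}; fixed.
Sat(EF (req | valid)) = {n0, n1, n2, n3, n4, n5, n6, n7, n8}
AF (EF (req | valid)): least fixpoint, start Z0 = {n0, n1, n2, n3, n4, n5, n6, n7, n8}, add states with every successor in Z. Already a fixed point.
Sat(AF (EF (req | valid))) = {n0, n1, n2, n3, n4, n5, n6, n7, n8}
Sat(~ack & (AF (EF (req | valid)))) = {n0, n1, n2, n3, n5, n6, n7}
Sat(EX (~ack & (AF (EF (req | valid))))) = {s : some successor in {n0, n1, n2, n3, n5, n6, n7}} = {n0, n1, n2, n3, n5, n7, n8}

{n0, n1, n2, n3, n5, n7, n8}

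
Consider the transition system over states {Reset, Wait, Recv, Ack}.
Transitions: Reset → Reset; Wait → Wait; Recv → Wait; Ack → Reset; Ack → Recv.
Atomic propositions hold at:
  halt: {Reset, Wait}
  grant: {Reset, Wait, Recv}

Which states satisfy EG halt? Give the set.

{Reset, Wait}

EG halt: greatest fixpoint, start Z0 = {Reset, Wait}, keep only states in Sat with some successor in Z. Already a fixed point.
Sat(EG halt) = {Reset, Wait}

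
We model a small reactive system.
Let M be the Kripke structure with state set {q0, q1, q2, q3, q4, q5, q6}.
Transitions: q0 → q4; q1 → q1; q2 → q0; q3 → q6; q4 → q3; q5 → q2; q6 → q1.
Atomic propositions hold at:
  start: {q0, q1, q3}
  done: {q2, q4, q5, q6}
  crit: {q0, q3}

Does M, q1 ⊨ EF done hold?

EF done: least fixpoint, start Z0 = {q2, q4, q5, q6}, add states with some successor in Z. Z1 = {q0, q2, q3, q4, q5, q6}; fixed.
Sat(EF done) = {q0, q2, q3, q4, q5, q6}
q1 ∉ Sat(EF done) = {q0, q2, q3, q4, q5, q6}, so the formula does not hold at q1.

No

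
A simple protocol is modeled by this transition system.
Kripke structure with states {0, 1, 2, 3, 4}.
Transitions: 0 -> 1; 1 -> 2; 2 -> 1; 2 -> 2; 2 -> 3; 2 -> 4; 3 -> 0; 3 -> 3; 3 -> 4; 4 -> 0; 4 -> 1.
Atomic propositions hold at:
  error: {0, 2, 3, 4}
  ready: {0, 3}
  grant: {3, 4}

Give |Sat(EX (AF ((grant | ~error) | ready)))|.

Sat(~error) = {1}
Sat(grant | ~error) = {1, 3, 4}
Sat((grant | ~error) | ready) = {0, 1, 3, 4}
AF ((grant | ~error) | ready): least fixpoint, start Z0 = {0, 1, 3, 4}, add states with every successor in Z. Already a fixed point.
Sat(AF ((grant | ~error) | ready)) = {0, 1, 3, 4}
Sat(EX (AF ((grant | ~error) | ready))) = {s : some successor in {0, 1, 3, 4}} = {0, 2, 3, 4}
|Sat(EX (AF ((grant | ~error) | ready)))| = |{0, 2, 3, 4}| = 4.

4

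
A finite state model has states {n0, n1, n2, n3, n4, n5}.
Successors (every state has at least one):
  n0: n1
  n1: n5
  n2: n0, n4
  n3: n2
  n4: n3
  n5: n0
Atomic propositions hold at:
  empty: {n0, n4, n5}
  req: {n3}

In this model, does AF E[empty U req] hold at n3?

Yes

E[empty U req]: least fixpoint, start Z0 = Sat(req) = {n3}, add states in Sat(empty) with some successor in Z. Z1 = {n3, n4}; fixed.
Sat(E[empty U req]) = {n3, n4}
AF E[empty U req]: least fixpoint, start Z0 = {n3, n4}, add states with every successor in Z. Already a fixed point.
Sat(AF E[empty U req]) = {n3, n4}
n3 ∈ Sat(AF E[empty U req]) = {n3, n4}, so the formula holds at n3.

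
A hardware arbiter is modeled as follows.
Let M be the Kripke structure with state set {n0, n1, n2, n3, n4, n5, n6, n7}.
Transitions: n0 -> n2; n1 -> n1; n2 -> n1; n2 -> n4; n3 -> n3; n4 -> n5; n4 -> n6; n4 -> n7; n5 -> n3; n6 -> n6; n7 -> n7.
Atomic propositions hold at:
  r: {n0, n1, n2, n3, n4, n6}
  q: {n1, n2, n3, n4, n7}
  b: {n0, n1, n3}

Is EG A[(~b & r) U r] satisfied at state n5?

Sat(~b) = {n2, n4, n5, n6, n7}
Sat(~b & r) = {n2, n4, n6}
A[(~b & r) U r]: least fixpoint, start Z0 = Sat(r) = {n0, n1, n2, n3, n4, n6}, add states in Sat(~b & r) with every successor in Z. Already a fixed point.
Sat(A[(~b & r) U r]) = {n0, n1, n2, n3, n4, n6}
EG A[(~b & r) U r]: greatest fixpoint, start Z0 = {n0, n1, n2, n3, n4, n6}, keep only states in Sat with some successor in Z. Already a fixed point.
Sat(EG A[(~b & r) U r]) = {n0, n1, n2, n3, n4, n6}
n5 ∉ Sat(EG A[(~b & r) U r]) = {n0, n1, n2, n3, n4, n6}, so the formula does not hold at n5.

No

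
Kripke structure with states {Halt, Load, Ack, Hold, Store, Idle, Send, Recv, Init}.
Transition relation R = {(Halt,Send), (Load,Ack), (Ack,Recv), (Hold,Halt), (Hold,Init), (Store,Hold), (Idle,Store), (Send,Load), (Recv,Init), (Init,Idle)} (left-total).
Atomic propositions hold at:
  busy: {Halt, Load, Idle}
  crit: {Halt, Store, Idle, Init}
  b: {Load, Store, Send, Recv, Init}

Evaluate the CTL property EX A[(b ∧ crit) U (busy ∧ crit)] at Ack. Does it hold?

No

Sat(b ∧ crit) = {Store, Init}
Sat(busy ∧ crit) = {Halt, Idle}
A[(b ∧ crit) U (busy ∧ crit)]: least fixpoint, start Z0 = Sat((busy ∧ crit)) = {Halt, Idle}, add states in Sat(b ∧ crit) with every successor in Z. Z1 = {Halt, Idle, Init}; fixed.
Sat(A[(b ∧ crit) U (busy ∧ crit)]) = {Halt, Idle, Init}
Sat(EX A[(b ∧ crit) U (busy ∧ crit)]) = {s : some successor in {Halt, Idle, Init}} = {Hold, Recv, Init}
Ack ∉ Sat(EX A[(b ∧ crit) U (busy ∧ crit)]) = {Hold, Recv, Init}, so the formula does not hold at Ack.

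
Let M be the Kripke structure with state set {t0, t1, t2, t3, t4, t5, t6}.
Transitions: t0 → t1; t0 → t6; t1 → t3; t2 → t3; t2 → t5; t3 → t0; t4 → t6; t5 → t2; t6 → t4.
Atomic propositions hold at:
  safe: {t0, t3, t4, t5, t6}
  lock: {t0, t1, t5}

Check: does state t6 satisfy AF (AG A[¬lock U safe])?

Sat(¬lock) = {t2, t3, t4, t6}
A[¬lock U safe]: least fixpoint, start Z0 = Sat(safe) = {t0, t3, t4, t5, t6}, add states in Sat(¬lock) with every successor in Z. Z1 = {t0, t2, t3, t4, t5, t6}; fixed.
Sat(A[¬lock U safe]) = {t0, t2, t3, t4, t5, t6}
AG A[¬lock U safe]: greatest fixpoint, start Z0 = {t0, t2, t3, t4, t5, t6}, keep only states in Sat with every successor in Z. Z1 = {t2, t3, t4, t5, t6}; Z2 = {t2, t4, t5, t6}; Z3 = {t4, t5, t6}; Z4 = {t4, t6}; fixed.
Sat(AG A[¬lock U safe]) = {t4, t6}
AF (AG A[¬lock U safe]): least fixpoint, start Z0 = {t4, t6}, add states with every successor in Z. Already a fixed point.
Sat(AF (AG A[¬lock U safe])) = {t4, t6}
t6 ∈ Sat(AF (AG A[¬lock U safe])) = {t4, t6}, so the formula holds at t6.

Yes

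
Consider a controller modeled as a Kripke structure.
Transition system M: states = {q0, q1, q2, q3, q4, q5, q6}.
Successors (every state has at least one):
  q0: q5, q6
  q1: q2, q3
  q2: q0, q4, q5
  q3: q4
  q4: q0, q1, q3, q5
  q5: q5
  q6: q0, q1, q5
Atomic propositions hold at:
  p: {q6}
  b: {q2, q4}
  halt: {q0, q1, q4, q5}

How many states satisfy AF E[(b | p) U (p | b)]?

5

Sat(b | p) = {q2, q4, q6}
Sat(p | b) = {q2, q4, q6}
E[(b | p) U (p | b)]: least fixpoint, start Z0 = Sat((p | b)) = {q2, q4, q6}, add states in Sat(b | p) with some successor in Z. Already a fixed point.
Sat(E[(b | p) U (p | b)]) = {q2, q4, q6}
AF E[(b | p) U (p | b)]: least fixpoint, start Z0 = {q2, q4, q6}, add states with every successor in Z. Z1 = {q2, q3, q4, q6}; Z2 = {q1, q2, q3, q4, q6}; fixed.
Sat(AF E[(b | p) U (p | b)]) = {q1, q2, q3, q4, q6}
|Sat(AF E[(b | p) U (p | b)])| = |{q1, q2, q3, q4, q6}| = 5.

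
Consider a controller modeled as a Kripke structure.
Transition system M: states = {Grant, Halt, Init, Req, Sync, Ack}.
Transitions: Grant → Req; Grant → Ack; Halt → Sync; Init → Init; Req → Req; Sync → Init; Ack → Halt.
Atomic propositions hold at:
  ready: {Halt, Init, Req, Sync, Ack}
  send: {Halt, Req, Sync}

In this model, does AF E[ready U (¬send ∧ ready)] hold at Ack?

Yes

Sat(¬send) = {Grant, Init, Ack}
Sat(¬send ∧ ready) = {Init, Ack}
E[ready U (¬send ∧ ready)]: least fixpoint, start Z0 = Sat((¬send ∧ ready)) = {Init, Ack}, add states in Sat(ready) with some successor in Z. Z1 = {Init, Sync, Ack}; Z2 = {Halt, Init, Sync, Ack}; fixed.
Sat(E[ready U (¬send ∧ ready)]) = {Halt, Init, Sync, Ack}
AF E[ready U (¬send ∧ ready)]: least fixpoint, start Z0 = {Halt, Init, Sync, Ack}, add states with every successor in Z. Already a fixed point.
Sat(AF E[ready U (¬send ∧ ready)]) = {Halt, Init, Sync, Ack}
Ack ∈ Sat(AF E[ready U (¬send ∧ ready)]) = {Halt, Init, Sync, Ack}, so the formula holds at Ack.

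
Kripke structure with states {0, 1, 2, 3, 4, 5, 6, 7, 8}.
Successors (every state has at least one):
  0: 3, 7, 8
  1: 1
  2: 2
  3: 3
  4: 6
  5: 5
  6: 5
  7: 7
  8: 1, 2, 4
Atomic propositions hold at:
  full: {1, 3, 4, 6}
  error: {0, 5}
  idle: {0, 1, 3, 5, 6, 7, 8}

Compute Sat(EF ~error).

{0, 1, 2, 3, 4, 6, 7, 8}

Sat(~error) = {1, 2, 3, 4, 6, 7, 8}
EF ~error: least fixpoint, start Z0 = {1, 2, 3, 4, 6, 7, 8}, add states with some successor in Z. Z1 = {0, 1, 2, 3, 4, 6, 7, 8}; fixed.
Sat(EF ~error) = {0, 1, 2, 3, 4, 6, 7, 8}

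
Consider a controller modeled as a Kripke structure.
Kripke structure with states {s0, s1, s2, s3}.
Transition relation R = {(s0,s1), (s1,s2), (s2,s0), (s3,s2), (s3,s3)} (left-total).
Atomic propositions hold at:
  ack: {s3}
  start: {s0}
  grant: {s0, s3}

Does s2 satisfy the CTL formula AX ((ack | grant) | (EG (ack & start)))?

Yes

Sat(ack | grant) = {s0, s3}
Sat(ack & start) = ∅
EG (ack & start): greatest fixpoint, start Z0 = ∅, keep only states in Sat with some successor in Z. Already a fixed point.
Sat(EG (ack & start)) = ∅
Sat((ack | grant) | (EG (ack & start))) = {s0, s3}
Sat(AX ((ack | grant) | (EG (ack & start)))) = {s : every successor in {s0, s3}} = {s2}
s2 ∈ Sat(AX ((ack | grant) | (EG (ack & start)))) = {s2}, so the formula holds at s2.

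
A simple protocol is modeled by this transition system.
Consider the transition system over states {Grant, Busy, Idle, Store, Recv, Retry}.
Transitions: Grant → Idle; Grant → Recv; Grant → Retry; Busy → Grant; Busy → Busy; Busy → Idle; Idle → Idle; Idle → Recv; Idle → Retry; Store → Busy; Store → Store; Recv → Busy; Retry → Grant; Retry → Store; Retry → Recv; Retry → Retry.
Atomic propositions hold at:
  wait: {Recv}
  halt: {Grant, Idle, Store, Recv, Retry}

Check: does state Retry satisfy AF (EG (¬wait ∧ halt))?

Yes

Sat(¬wait) = {Grant, Busy, Idle, Store, Retry}
Sat(¬wait ∧ halt) = {Grant, Idle, Store, Retry}
EG (¬wait ∧ halt): greatest fixpoint, start Z0 = {Grant, Idle, Store, Retry}, keep only states in Sat with some successor in Z. Already a fixed point.
Sat(EG (¬wait ∧ halt)) = {Grant, Idle, Store, Retry}
AF (EG (¬wait ∧ halt)): least fixpoint, start Z0 = {Grant, Idle, Store, Retry}, add states with every successor in Z. Already a fixed point.
Sat(AF (EG (¬wait ∧ halt))) = {Grant, Idle, Store, Retry}
Retry ∈ Sat(AF (EG (¬wait ∧ halt))) = {Grant, Idle, Store, Retry}, so the formula holds at Retry.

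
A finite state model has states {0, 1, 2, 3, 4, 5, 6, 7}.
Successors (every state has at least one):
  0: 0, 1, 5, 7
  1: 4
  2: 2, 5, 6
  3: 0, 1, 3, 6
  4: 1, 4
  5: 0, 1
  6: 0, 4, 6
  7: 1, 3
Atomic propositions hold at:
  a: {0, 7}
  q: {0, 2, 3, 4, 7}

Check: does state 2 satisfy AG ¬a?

Sat(¬a) = {1, 2, 3, 4, 5, 6}
AG ¬a: greatest fixpoint, start Z0 = {1, 2, 3, 4, 5, 6}, keep only states in Sat with every successor in Z. Z1 = {1, 2, 4}; Z2 = {1, 4}; fixed.
Sat(AG ¬a) = {1, 4}
2 ∉ Sat(AG ¬a) = {1, 4}, so the formula does not hold at 2.

No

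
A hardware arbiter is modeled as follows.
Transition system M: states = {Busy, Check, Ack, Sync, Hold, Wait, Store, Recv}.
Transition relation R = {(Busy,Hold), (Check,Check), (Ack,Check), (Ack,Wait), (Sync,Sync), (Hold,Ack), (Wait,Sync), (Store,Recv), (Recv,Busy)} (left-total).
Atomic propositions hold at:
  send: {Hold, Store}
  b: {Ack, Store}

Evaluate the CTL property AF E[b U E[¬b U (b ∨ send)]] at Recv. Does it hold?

Sat(¬b) = {Busy, Check, Sync, Hold, Wait, Recv}
Sat(b ∨ send) = {Ack, Hold, Store}
E[¬b U (b ∨ send)]: least fixpoint, start Z0 = Sat((b ∨ send)) = {Ack, Hold, Store}, add states in Sat(¬b) with some successor in Z. Z1 = {Busy, Ack, Hold, Store}; Z2 = {Busy, Ack, Hold, Store, Recv}; fixed.
Sat(E[¬b U (b ∨ send)]) = {Busy, Ack, Hold, Store, Recv}
E[b U E[¬b U (b ∨ send)]]: least fixpoint, start Z0 = Sat(E[¬b U (b ∨ send)]) = {Busy, Ack, Hold, Store, Recv}, add states in Sat(b) with some successor in Z. Already a fixed point.
Sat(E[b U E[¬b U (b ∨ send)]]) = {Busy, Ack, Hold, Store, Recv}
AF E[b U E[¬b U (b ∨ send)]]: least fixpoint, start Z0 = {Busy, Ack, Hold, Store, Recv}, add states with every successor in Z. Already a fixed point.
Sat(AF E[b U E[¬b U (b ∨ send)]]) = {Busy, Ack, Hold, Store, Recv}
Recv ∈ Sat(AF E[b U E[¬b U (b ∨ send)]]) = {Busy, Ack, Hold, Store, Recv}, so the formula holds at Recv.

Yes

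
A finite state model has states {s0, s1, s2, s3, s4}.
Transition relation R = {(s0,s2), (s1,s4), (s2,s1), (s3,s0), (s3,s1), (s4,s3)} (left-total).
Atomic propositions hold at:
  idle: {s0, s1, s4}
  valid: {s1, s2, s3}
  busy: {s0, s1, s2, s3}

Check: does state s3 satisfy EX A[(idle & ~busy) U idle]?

Sat(~busy) = {s4}
Sat(idle & ~busy) = {s4}
A[(idle & ~busy) U idle]: least fixpoint, start Z0 = Sat(idle) = {s0, s1, s4}, add states in Sat(idle & ~busy) with every successor in Z. Already a fixed point.
Sat(A[(idle & ~busy) U idle]) = {s0, s1, s4}
Sat(EX A[(idle & ~busy) U idle]) = {s : some successor in {s0, s1, s4}} = {s1, s2, s3}
s3 ∈ Sat(EX A[(idle & ~busy) U idle]) = {s1, s2, s3}, so the formula holds at s3.

Yes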